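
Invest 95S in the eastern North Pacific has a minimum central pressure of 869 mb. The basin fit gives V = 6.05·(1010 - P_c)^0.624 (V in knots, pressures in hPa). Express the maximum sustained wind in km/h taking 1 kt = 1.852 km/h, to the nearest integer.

ΔP = 1010 − 869 = 141 mb.
V ≈ 6.05 × 141^0.624 = 6.05 × 21.934 ≈ 132.699 kt.
132.699 × 1.852 ≈ 245.76 km/h → 246 km/h.

246 km/h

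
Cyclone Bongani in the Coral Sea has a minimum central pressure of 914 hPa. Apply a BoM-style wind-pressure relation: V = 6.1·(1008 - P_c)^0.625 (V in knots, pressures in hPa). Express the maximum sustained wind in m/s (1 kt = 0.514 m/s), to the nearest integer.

54 m/s

ΔP = 1008 − 914 = 94 hPa.
V ≈ 6.1 × 94^0.625 = 6.1 × 17.108 ≈ 104.360 kt.
104.360 × 0.514 ≈ 53.64 m/s → 54 m/s.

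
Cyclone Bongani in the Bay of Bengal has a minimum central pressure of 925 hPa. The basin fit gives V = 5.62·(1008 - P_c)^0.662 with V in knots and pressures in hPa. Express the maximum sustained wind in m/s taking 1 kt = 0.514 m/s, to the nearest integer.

54 m/s

ΔP = 1008 − 925 = 83 hPa.
V ≈ 5.62 × 83^0.662 = 5.62 × 18.639 ≈ 104.753 kt.
104.753 × 0.514 ≈ 53.84 m/s → 54 m/s.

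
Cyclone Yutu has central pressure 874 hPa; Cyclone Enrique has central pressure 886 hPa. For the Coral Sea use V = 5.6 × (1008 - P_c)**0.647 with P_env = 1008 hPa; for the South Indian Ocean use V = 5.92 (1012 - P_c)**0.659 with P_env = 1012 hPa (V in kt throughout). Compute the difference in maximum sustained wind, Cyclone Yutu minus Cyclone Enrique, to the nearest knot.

Cyclone Yutu: ΔP = 134; V ≈ 5.6 × 134^0.647 ≈ 133.18 kt.
Cyclone Enrique: ΔP = 126; V ≈ 5.92 × 126^0.659 ≈ 143.37 kt.
Difference ≈ 133.18 − 143.37 = -10.19 → -10 kt.

-10 kt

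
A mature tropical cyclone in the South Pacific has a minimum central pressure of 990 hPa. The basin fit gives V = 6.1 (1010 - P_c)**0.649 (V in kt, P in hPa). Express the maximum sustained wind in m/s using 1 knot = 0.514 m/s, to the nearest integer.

22 m/s

ΔP = 1010 − 990 = 20 hPa.
V ≈ 6.1 × 20^0.649 = 6.1 × 6.988 ≈ 42.628 kt.
42.628 × 0.514 ≈ 21.91 m/s → 22 m/s.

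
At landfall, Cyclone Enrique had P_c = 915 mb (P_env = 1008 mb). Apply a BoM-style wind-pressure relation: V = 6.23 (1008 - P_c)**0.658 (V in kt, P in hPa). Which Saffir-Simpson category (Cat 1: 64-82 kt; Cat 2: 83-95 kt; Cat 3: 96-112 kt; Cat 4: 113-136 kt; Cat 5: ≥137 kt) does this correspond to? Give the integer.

4

ΔP = 1008 − 915 = 93 mb.
V ≈ 6.23 × 93^0.658 = 6.23 × 19.74 ≈ 123 kt.
123 kt falls in the Category 4 band.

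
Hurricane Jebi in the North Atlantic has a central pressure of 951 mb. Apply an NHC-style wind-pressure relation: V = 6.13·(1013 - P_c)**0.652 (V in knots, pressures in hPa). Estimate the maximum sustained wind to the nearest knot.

90 kt

ΔP = 1013 − 951 = 62 mb.
62^0.652 ≈ 14.745.
V ≈ 6.13 × 14.745 ≈ 90.4 kt.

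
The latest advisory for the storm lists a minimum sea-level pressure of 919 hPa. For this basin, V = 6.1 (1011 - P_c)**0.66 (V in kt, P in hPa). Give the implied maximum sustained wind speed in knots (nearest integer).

ΔP = 1011 − 919 = 92 hPa.
92^0.66 ≈ 19.774.
V ≈ 6.1 × 19.774 ≈ 120.6 kt.

121 kt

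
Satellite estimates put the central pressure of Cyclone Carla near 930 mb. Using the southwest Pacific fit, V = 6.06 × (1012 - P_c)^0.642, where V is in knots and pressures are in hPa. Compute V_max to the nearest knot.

ΔP = 1012 − 930 = 82 mb.
82^0.642 ≈ 16.930.
V ≈ 6.06 × 16.930 ≈ 102.6 kt.

103 kt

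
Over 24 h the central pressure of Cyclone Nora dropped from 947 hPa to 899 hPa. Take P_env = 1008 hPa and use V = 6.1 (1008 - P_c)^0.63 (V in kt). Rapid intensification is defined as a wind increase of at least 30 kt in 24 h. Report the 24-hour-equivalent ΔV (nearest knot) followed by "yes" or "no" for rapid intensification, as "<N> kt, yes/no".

V₁: ΔP = 61, V ≈ 6.1 × 61^0.63 ≈ 81.30 kt.
V₂: ΔP = 109, V ≈ 6.1 × 109^0.63 ≈ 117.19 kt.
ΔV over 24 h = 35.89 kt → 24 h equivalent = 35.89 × 24/24 ≈ 35.89 kt.
36 kt ≥ 30 kt ⇒ rapid intensification.

36 kt, yes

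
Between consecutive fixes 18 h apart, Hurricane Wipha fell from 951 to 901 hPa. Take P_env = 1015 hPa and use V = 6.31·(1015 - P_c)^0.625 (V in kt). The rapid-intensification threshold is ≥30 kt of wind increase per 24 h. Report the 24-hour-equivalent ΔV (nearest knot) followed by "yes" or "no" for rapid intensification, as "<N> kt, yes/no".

49 kt, yes

V₁: ΔP = 64, V ≈ 6.31 × 64^0.625 ≈ 84.90 kt.
V₂: ΔP = 114, V ≈ 6.31 × 114^0.625 ≈ 121.79 kt.
ΔV over 18 h = 36.89 kt → 24 h equivalent = 36.89 × 24/18 ≈ 49.19 kt.
49 kt ≥ 30 kt ⇒ rapid intensification.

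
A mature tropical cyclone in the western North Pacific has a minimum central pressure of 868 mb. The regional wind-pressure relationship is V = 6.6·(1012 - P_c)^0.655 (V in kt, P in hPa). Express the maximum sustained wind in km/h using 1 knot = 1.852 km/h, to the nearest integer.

317 km/h

ΔP = 1012 − 868 = 144 mb.
V ≈ 6.6 × 144^0.655 = 6.6 × 25.926 ≈ 171.108 kt.
171.108 × 1.852 ≈ 316.89 km/h → 317 km/h.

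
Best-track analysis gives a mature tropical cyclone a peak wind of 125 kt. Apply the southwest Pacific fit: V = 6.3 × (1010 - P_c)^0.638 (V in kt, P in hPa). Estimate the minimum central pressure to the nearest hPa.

ΔP = (V / 6.3)^(1/0.638) = (125/6.3)^1.567.
125/6.3 = 19.841; 19.841^1.567 ≈ 108.10 hPa.
P_c = 1010 − 108.10 = 901.90 ≈ 902 hPa.

902 hPa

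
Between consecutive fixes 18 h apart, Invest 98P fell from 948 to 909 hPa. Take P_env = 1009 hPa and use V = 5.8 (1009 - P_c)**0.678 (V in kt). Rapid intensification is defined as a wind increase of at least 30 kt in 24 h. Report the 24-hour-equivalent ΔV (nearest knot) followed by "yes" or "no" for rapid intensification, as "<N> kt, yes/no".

50 kt, yes

V₁: ΔP = 61, V ≈ 5.8 × 61^0.678 ≈ 94.16 kt.
V₂: ΔP = 100, V ≈ 5.8 × 100^0.678 ≈ 131.65 kt.
ΔV over 18 h = 37.49 kt → 24 h equivalent = 37.49 × 24/18 ≈ 49.99 kt.
50 kt ≥ 30 kt ⇒ rapid intensification.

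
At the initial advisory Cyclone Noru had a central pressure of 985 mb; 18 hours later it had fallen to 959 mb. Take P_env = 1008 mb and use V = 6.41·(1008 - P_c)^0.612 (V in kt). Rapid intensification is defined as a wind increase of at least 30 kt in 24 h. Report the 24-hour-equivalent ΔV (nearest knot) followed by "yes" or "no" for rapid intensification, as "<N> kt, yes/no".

V₁: ΔP = 23, V ≈ 6.41 × 23^0.612 ≈ 43.68 kt.
V₂: ΔP = 49, V ≈ 6.41 × 49^0.612 ≈ 69.38 kt.
ΔV over 18 h = 25.70 kt → 24 h equivalent = 25.70 × 24/18 ≈ 34.27 kt.
34 kt ≥ 30 kt ⇒ rapid intensification.

34 kt, yes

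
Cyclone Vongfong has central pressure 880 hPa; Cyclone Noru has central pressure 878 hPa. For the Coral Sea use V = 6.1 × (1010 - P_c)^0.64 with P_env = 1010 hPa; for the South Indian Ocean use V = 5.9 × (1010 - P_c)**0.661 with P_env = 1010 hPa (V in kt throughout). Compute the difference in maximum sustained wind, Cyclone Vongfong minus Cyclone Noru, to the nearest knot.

Cyclone Vongfong: ΔP = 130; V ≈ 6.1 × 130^0.64 ≈ 137.48 kt.
Cyclone Noru: ΔP = 132; V ≈ 5.9 × 132^0.661 ≈ 148.78 kt.
Difference ≈ 137.48 − 148.78 = -11.30 → -11 kt.

-11 kt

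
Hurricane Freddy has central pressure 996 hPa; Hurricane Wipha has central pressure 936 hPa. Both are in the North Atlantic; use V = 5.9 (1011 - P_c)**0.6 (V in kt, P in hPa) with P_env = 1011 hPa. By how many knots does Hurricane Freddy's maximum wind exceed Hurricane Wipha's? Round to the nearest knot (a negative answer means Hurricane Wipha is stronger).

Hurricane Freddy: ΔP = 15; V ≈ 5.9 × 15^0.6 ≈ 29.96 kt.
Hurricane Wipha: ΔP = 75; V ≈ 5.9 × 75^0.6 ≈ 78.68 kt.
Difference ≈ 29.96 − 78.68 = -48.72 → -49 kt.

-49 kt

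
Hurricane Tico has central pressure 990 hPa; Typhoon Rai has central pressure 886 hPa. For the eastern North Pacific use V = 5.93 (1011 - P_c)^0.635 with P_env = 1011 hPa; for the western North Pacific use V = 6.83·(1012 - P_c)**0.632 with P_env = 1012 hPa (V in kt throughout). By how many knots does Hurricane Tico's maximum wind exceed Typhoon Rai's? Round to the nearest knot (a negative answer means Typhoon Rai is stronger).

Hurricane Tico: ΔP = 21; V ≈ 5.93 × 21^0.635 ≈ 40.99 kt.
Typhoon Rai: ΔP = 126; V ≈ 6.83 × 126^0.632 ≈ 145.16 kt.
Difference ≈ 40.99 − 145.16 = -104.17 → -104 kt.

-104 kt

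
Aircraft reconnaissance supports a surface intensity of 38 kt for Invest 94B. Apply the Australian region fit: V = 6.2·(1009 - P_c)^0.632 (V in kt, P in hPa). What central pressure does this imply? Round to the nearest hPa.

991 hPa

ΔP = (V / 6.2)^(1/0.632) = (38/6.2)^1.582.
38/6.2 = 6.129; 6.129^1.582 ≈ 17.61 hPa.
P_c = 1009 − 17.61 = 991.39 ≈ 991 hPa.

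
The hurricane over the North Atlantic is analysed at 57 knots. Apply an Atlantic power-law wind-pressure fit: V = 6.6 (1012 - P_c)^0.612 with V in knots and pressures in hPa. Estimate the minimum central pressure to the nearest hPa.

ΔP = (V / 6.6)^(1/0.612) = (57/6.6)^1.634.
57/6.6 = 8.636; 8.636^1.634 ≈ 33.88 hPa.
P_c = 1012 − 33.88 = 978.12 ≈ 978 hPa.

978 hPa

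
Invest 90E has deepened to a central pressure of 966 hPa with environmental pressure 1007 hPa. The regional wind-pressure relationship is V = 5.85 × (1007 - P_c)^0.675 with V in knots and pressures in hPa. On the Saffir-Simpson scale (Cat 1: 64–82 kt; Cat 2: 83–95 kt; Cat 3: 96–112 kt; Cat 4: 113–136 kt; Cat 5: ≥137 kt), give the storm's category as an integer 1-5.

ΔP = 1007 − 966 = 41 hPa.
V ≈ 5.85 × 41^0.675 = 5.85 × 12.26 ≈ 72 kt.
72 kt falls in the Category 1 band.

1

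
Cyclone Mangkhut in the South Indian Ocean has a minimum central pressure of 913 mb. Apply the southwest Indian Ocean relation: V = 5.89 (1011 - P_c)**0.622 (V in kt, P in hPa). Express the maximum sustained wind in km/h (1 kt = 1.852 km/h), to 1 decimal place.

ΔP = 1011 − 913 = 98 mb.
V ≈ 5.89 × 98^0.622 = 5.89 × 17.320 ≈ 102.014 kt.
102.014 × 1.852 ≈ 188.93 km/h → 188.9 km/h.

188.9 km/h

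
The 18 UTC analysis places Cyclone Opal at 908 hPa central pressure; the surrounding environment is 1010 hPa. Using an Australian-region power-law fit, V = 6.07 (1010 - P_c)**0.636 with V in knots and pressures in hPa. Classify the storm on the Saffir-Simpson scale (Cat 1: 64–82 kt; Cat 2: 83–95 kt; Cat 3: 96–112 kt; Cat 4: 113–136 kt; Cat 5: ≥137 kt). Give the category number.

4

ΔP = 1010 − 908 = 102 hPa.
V ≈ 6.07 × 102^0.636 = 6.07 × 18.94 ≈ 115 kt.
115 kt falls in the Category 4 band.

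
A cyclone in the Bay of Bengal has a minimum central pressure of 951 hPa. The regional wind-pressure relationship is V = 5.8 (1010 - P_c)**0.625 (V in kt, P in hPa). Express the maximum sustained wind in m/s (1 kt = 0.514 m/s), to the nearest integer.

ΔP = 1010 − 951 = 59 hPa.
V ≈ 5.8 × 59^0.625 = 5.8 × 12.787 ≈ 74.167 kt.
74.167 × 0.514 ≈ 38.12 m/s → 38 m/s.

38 m/s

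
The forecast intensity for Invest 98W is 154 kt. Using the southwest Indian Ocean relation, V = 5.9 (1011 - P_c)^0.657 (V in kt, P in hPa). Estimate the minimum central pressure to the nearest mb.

ΔP = (V / 5.9)^(1/0.657) = (154/5.9)^1.522.
154/5.9 = 26.102; 26.102^1.522 ≈ 143.31 mb.
P_c = 1011 − 143.31 = 867.69 ≈ 868 mb.

868 mb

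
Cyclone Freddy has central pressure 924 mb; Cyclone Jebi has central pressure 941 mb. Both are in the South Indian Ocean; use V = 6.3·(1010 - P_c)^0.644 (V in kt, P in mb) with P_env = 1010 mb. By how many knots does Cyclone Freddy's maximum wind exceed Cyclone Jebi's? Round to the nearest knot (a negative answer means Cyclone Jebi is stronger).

Cyclone Freddy: ΔP = 86; V ≈ 6.3 × 86^0.644 ≈ 110.96 kt.
Cyclone Jebi: ΔP = 69; V ≈ 6.3 × 69^0.644 ≈ 96.29 kt.
Difference ≈ 110.96 − 96.29 = 14.67 → 15 kt.

15 kt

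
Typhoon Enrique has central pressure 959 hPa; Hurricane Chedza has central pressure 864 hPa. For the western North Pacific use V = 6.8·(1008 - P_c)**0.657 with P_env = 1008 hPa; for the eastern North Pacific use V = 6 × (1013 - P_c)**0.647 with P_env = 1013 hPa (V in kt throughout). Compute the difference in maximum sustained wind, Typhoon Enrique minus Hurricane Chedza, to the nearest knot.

Typhoon Enrique: ΔP = 49; V ≈ 6.8 × 49^0.657 ≈ 87.69 kt.
Hurricane Chedza: ΔP = 149; V ≈ 6 × 149^0.647 ≈ 152.83 kt.
Difference ≈ 87.69 − 152.83 = -65.14 → -65 kt.

-65 kt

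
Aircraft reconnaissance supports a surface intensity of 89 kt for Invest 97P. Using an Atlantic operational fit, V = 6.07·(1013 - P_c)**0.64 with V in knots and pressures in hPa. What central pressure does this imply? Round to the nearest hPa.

947 hPa

ΔP = (V / 6.07)^(1/0.64) = (89/6.07)^1.562.
89/6.07 = 14.662; 14.662^1.562 ≈ 66.40 hPa.
P_c = 1013 − 66.40 = 946.60 ≈ 947 hPa.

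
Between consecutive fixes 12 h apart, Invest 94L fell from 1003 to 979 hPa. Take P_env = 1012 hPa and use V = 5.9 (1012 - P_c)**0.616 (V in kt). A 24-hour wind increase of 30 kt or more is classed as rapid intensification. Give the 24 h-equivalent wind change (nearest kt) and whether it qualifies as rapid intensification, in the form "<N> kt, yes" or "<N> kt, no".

V₁: ΔP = 9, V ≈ 5.9 × 9^0.616 ≈ 22.84 kt.
V₂: ΔP = 33, V ≈ 5.9 × 33^0.616 ≈ 50.85 kt.
ΔV over 12 h = 28.01 kt → 24 h equivalent = 28.01 × 24/12 ≈ 56.02 kt.
56 kt ≥ 30 kt ⇒ rapid intensification.

56 kt, yes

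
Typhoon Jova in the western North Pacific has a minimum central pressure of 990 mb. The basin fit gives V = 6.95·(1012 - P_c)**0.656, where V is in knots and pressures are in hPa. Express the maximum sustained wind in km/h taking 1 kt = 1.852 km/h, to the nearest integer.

98 km/h

ΔP = 1012 − 990 = 22 mb.
V ≈ 6.95 × 22^0.656 = 6.95 × 7.597 ≈ 52.798 kt.
52.798 × 1.852 ≈ 97.78 km/h → 98 km/h.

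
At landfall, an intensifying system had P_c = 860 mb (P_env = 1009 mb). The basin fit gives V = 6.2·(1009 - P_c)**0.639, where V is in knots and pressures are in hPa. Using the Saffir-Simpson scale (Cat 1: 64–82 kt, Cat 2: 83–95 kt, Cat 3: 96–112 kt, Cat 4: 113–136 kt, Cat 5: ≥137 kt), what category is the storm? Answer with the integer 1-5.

5

ΔP = 1009 − 860 = 149 mb.
V ≈ 6.2 × 149^0.639 = 6.2 × 24.47 ≈ 152 kt.
152 kt falls in the Category 5 band.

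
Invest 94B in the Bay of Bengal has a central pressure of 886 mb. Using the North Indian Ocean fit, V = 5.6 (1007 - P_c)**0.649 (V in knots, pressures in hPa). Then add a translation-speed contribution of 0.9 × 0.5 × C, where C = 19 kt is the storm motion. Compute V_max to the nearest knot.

ΔP = 1007 − 886 = 121 mb.
121^0.649 ≈ 22.476.
V ≈ 5.6 × 22.476 ≈ 125.9 kt.
Translation term: 0.9 × 0.5 × 19 = 8.55 kt.
Corrected V ≈ 134.45 kt → 134 kt.

134 kt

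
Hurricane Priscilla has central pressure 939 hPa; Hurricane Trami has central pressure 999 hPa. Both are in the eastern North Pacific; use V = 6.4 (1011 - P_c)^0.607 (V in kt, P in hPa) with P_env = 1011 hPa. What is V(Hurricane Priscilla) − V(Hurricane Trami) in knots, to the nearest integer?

57 kt

Hurricane Priscilla: ΔP = 72; V ≈ 6.4 × 72^0.607 ≈ 85.82 kt.
Hurricane Trami: ΔP = 12; V ≈ 6.4 × 12^0.607 ≈ 28.92 kt.
Difference ≈ 85.82 − 28.92 = 56.90 → 57 kt.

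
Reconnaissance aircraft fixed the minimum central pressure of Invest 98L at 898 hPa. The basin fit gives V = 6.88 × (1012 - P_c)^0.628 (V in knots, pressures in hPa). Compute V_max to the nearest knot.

ΔP = 1012 − 898 = 114 hPa.
114^0.628 ≈ 19.577.
V ≈ 6.88 × 19.577 ≈ 134.7 kt.

135 kt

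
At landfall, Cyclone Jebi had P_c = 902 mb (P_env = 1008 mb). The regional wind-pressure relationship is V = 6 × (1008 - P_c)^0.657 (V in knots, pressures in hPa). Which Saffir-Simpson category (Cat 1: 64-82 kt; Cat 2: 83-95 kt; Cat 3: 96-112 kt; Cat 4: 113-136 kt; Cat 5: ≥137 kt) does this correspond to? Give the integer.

ΔP = 1008 − 902 = 106 mb.
V ≈ 6 × 106^0.657 = 6 × 21.41 ≈ 128 kt.
128 kt falls in the Category 4 band.

4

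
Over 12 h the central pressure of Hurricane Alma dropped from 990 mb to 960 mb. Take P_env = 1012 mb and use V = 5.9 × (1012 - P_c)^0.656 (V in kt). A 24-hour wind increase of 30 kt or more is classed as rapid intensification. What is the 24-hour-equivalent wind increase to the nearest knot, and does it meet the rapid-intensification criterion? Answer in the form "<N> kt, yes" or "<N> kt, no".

68 kt, yes

V₁: ΔP = 22, V ≈ 5.9 × 22^0.656 ≈ 44.82 kt.
V₂: ΔP = 52, V ≈ 5.9 × 52^0.656 ≈ 78.80 kt.
ΔV over 12 h = 33.98 kt → 24 h equivalent = 33.98 × 24/12 ≈ 67.96 kt.
68 kt ≥ 30 kt ⇒ rapid intensification.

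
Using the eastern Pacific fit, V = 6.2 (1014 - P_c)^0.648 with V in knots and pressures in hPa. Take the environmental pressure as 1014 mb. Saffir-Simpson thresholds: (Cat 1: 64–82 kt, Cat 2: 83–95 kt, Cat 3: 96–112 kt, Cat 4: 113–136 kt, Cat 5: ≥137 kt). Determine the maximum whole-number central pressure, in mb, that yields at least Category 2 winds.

Category 2 begins at V = 83 kt.
Required ΔP = (83/6.2)^(1/0.648) = 13.387^1.543 ≈ 54.79 mb.
P_c ≤ 1014 − 54.79 = 959.21, so the highest integer P_c is 959 mb.

959 mb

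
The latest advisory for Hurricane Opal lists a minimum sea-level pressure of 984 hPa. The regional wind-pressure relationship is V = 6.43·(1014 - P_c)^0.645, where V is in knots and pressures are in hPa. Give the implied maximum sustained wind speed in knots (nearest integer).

ΔP = 1014 − 984 = 30 hPa.
30^0.645 ≈ 8.969.
V ≈ 6.43 × 8.969 ≈ 57.7 kt.

58 kt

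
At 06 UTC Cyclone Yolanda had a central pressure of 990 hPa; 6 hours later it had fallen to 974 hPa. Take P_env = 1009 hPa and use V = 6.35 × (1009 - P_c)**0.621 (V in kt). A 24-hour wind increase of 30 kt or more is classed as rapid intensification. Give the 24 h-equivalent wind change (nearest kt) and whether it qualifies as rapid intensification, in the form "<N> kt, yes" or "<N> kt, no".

V₁: ΔP = 19, V ≈ 6.35 × 19^0.621 ≈ 39.53 kt.
V₂: ΔP = 35, V ≈ 6.35 × 35^0.621 ≈ 57.76 kt.
ΔV over 6 h = 18.23 kt → 24 h equivalent = 18.23 × 24/6 ≈ 72.92 kt.
73 kt ≥ 30 kt ⇒ rapid intensification.

73 kt, yes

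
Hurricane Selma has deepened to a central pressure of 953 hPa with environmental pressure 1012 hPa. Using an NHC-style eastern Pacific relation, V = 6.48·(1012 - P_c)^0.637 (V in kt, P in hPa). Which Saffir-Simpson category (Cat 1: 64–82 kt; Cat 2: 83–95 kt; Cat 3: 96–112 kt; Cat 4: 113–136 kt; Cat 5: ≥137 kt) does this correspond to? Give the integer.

2

ΔP = 1012 − 953 = 59 hPa.
V ≈ 6.48 × 59^0.637 = 6.48 × 13.43 ≈ 87 kt.
87 kt falls in the Category 2 band.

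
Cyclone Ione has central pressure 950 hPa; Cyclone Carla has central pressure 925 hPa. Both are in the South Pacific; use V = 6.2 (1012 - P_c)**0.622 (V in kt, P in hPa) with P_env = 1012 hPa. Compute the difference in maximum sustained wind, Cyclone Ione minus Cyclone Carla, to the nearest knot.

Cyclone Ione: ΔP = 62; V ≈ 6.2 × 62^0.622 ≈ 80.77 kt.
Cyclone Carla: ΔP = 87; V ≈ 6.2 × 87^0.622 ≈ 99.72 kt.
Difference ≈ 80.77 − 99.72 = -18.95 → -19 kt.

-19 kt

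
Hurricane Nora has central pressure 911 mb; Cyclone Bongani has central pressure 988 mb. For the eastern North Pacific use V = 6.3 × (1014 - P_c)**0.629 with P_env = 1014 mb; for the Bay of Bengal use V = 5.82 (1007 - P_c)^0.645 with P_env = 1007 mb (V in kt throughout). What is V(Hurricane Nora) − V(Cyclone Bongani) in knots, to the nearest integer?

Hurricane Nora: ΔP = 103; V ≈ 6.3 × 103^0.629 ≈ 116.26 kt.
Cyclone Bongani: ΔP = 19; V ≈ 5.82 × 19^0.645 ≈ 38.88 kt.
Difference ≈ 116.26 − 38.88 = 77.38 → 77 kt.

77 kt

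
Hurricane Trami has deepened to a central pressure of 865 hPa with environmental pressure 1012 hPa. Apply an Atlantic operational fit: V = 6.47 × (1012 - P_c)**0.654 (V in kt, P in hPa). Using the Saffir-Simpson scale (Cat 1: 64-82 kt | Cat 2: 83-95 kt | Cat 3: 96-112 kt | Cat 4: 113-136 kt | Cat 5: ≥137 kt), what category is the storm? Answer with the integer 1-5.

ΔP = 1012 − 865 = 147 hPa.
V ≈ 6.47 × 147^0.654 = 6.47 × 26.15 ≈ 169 kt.
169 kt falls in the Category 5 band.

5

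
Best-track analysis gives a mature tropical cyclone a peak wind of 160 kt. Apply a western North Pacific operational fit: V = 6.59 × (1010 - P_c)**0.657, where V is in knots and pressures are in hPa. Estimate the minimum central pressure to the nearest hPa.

ΔP = (V / 6.59)^(1/0.657) = (160/6.59)^1.522.
160/6.59 = 24.279; 24.279^1.522 ≈ 128.36 hPa.
P_c = 1010 − 128.36 = 881.64 ≈ 882 hPa.

882 hPa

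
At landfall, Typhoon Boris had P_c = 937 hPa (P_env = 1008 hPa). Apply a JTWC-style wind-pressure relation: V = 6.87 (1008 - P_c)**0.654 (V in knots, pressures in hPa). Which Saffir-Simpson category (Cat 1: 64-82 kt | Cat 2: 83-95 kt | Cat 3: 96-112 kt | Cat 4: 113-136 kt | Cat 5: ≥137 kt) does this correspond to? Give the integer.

ΔP = 1008 − 937 = 71 hPa.
V ≈ 6.87 × 71^0.654 = 6.87 × 16.25 ≈ 112 kt.
112 kt falls in the Category 3 band.

3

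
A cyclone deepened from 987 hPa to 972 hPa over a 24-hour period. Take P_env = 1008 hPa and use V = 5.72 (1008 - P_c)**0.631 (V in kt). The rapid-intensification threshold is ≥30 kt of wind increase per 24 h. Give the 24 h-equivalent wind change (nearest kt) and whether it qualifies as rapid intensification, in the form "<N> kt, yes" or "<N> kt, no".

16 kt, no

V₁: ΔP = 21, V ≈ 5.72 × 21^0.631 ≈ 39.06 kt.
V₂: ΔP = 36, V ≈ 5.72 × 36^0.631 ≈ 54.88 kt.
ΔV over 24 h = 15.82 kt → 24 h equivalent = 15.82 × 24/24 ≈ 15.82 kt.
16 kt < 30 kt ⇒ not rapid intensification.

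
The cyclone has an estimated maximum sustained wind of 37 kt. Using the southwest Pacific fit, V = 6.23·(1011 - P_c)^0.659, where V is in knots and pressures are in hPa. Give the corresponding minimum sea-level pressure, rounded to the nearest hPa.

ΔP = (V / 6.23)^(1/0.659) = (37/6.23)^1.517.
37/6.23 = 5.939; 5.939^1.517 ≈ 14.93 hPa.
P_c = 1011 − 14.93 = 996.07 ≈ 996 hPa.

996 hPa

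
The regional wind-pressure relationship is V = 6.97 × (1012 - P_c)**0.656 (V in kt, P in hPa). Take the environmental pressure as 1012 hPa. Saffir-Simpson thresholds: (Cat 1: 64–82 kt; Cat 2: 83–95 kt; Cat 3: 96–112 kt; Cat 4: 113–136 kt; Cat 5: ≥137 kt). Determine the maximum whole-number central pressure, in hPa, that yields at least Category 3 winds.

Category 3 begins at V = 96 kt.
Required ΔP = (96/6.97)^(1/0.656) = 13.773^1.524 ≈ 54.49 hPa.
P_c ≤ 1012 − 54.49 = 957.51, so the highest integer P_c is 957 hPa.

957 hPa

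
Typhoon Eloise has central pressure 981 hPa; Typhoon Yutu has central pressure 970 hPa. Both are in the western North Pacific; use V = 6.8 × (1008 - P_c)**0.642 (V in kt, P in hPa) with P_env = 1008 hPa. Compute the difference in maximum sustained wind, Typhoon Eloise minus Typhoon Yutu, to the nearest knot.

-14 kt

Typhoon Eloise: ΔP = 27; V ≈ 6.8 × 27^0.642 ≈ 56.42 kt.
Typhoon Yutu: ΔP = 38; V ≈ 6.8 × 38^0.642 ≈ 70.26 kt.
Difference ≈ 56.42 − 70.26 = -13.84 → -14 kt.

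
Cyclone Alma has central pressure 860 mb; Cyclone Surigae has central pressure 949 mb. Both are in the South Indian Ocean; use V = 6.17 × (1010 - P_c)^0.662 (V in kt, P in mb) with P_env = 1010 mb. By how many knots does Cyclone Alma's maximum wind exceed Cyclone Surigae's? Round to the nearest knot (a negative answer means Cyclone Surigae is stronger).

76 kt

Cyclone Alma: ΔP = 150; V ≈ 6.17 × 150^0.662 ≈ 170.16 kt.
Cyclone Surigae: ΔP = 61; V ≈ 6.17 × 61^0.662 ≈ 93.79 kt.
Difference ≈ 170.16 − 93.79 = 76.37 → 76 kt.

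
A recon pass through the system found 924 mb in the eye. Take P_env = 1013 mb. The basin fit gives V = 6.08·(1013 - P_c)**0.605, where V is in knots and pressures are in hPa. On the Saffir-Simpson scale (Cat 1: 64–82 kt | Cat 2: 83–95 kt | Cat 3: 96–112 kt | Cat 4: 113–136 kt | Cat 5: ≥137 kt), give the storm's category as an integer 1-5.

ΔP = 1013 − 924 = 89 mb.
V ≈ 6.08 × 89^0.605 = 6.08 × 15.11 ≈ 92 kt.
92 kt falls in the Category 2 band.

2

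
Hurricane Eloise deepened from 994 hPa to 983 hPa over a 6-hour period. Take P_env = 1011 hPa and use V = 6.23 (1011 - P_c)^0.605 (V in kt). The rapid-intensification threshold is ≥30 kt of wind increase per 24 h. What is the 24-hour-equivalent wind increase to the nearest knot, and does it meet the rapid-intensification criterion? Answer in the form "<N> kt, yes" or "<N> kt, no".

49 kt, yes

V₁: ΔP = 17, V ≈ 6.23 × 17^0.605 ≈ 34.59 kt.
V₂: ΔP = 28, V ≈ 6.23 × 28^0.605 ≈ 46.78 kt.
ΔV over 6 h = 12.19 kt → 24 h equivalent = 12.19 × 24/6 ≈ 48.76 kt.
49 kt ≥ 30 kt ⇒ rapid intensification.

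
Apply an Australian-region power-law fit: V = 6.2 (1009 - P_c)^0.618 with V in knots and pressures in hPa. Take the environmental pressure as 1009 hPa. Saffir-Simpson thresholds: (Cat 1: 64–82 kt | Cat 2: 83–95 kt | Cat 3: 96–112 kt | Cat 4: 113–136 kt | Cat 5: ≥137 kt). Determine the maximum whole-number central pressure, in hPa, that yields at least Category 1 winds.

Category 1 begins at V = 64 kt.
Required ΔP = (64/6.2)^(1/0.618) = 10.323^1.618 ≈ 43.70 hPa.
P_c ≤ 1009 − 43.70 = 965.30, so the highest integer P_c is 965 hPa.

965 hPa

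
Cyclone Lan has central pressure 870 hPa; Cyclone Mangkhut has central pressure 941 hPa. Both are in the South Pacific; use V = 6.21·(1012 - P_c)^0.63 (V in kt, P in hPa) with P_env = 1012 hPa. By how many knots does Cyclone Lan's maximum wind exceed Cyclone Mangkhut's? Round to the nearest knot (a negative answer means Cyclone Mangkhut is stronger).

Cyclone Lan: ΔP = 142; V ≈ 6.21 × 142^0.63 ≈ 140.94 kt.
Cyclone Mangkhut: ΔP = 71; V ≈ 6.21 × 71^0.63 ≈ 91.07 kt.
Difference ≈ 140.94 − 91.07 = 49.87 → 50 kt.

50 kt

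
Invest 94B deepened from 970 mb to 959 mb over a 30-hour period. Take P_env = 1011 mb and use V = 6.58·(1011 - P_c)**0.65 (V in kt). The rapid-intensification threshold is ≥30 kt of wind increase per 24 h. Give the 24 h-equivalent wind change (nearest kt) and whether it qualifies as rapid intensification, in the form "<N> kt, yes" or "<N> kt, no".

V₁: ΔP = 41, V ≈ 6.58 × 41^0.65 ≈ 73.54 kt.
V₂: ΔP = 52, V ≈ 6.58 × 52^0.65 ≈ 85.83 kt.
ΔV over 30 h = 12.29 kt → 24 h equivalent = 12.29 × 24/30 ≈ 9.83 kt.
10 kt < 30 kt ⇒ not rapid intensification.

10 kt, no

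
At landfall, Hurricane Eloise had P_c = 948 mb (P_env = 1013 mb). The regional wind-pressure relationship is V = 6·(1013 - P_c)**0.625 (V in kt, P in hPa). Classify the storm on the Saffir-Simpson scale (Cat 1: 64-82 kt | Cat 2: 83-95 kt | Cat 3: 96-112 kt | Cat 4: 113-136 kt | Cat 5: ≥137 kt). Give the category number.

ΔP = 1013 − 948 = 65 mb.
V ≈ 6 × 65^0.625 = 6 × 13.59 ≈ 82 kt.
82 kt falls in the Category 1 band.

1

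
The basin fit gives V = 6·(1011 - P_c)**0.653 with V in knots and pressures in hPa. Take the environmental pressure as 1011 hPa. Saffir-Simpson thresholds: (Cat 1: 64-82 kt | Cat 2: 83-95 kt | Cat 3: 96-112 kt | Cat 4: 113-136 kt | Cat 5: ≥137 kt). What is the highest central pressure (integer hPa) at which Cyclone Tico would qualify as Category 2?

955 hPa

Category 2 begins at V = 83 kt.
Required ΔP = (83/6)^(1/0.653) = 13.833^1.531 ≈ 55.87 hPa.
P_c ≤ 1011 − 55.87 = 955.13, so the highest integer P_c is 955 hPa.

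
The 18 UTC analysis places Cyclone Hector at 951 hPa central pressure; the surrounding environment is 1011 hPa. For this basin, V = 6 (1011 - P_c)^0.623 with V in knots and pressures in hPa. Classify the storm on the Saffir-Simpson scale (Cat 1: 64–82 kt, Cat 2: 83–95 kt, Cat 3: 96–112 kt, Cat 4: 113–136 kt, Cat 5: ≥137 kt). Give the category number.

ΔP = 1011 − 951 = 60 hPa.
V ≈ 6 × 60^0.623 = 6 × 12.82 ≈ 77 kt.
77 kt falls in the Category 1 band.

1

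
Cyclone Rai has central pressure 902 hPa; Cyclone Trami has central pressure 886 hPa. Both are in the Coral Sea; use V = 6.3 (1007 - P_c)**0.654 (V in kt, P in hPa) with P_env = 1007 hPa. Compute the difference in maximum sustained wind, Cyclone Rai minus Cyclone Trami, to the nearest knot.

Cyclone Rai: ΔP = 105; V ≈ 6.3 × 105^0.654 ≈ 132.19 kt.
Cyclone Trami: ΔP = 121; V ≈ 6.3 × 121^0.654 ≈ 145.04 kt.
Difference ≈ 132.19 − 145.04 = -12.85 → -13 kt.

-13 kt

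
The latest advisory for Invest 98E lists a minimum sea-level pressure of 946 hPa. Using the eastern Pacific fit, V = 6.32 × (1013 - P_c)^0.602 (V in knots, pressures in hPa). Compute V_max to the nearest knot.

ΔP = 1013 − 946 = 67 hPa.
67^0.602 ≈ 12.569.
V ≈ 6.32 × 12.569 ≈ 79.4 kt.

79 kt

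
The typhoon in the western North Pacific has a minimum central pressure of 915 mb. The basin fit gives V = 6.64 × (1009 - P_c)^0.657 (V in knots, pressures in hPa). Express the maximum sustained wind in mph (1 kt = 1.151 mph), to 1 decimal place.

151.2 mph

ΔP = 1009 − 915 = 94 mb.
V ≈ 6.64 × 94^0.657 = 6.64 × 19.785 ≈ 131.375 kt.
131.375 × 1.151 ≈ 151.21 mph → 151.2 mph.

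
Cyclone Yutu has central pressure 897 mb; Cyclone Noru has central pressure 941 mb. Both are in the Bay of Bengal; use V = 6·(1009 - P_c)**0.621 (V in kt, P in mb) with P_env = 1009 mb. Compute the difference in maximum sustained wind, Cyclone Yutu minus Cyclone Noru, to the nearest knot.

30 kt

Cyclone Yutu: ΔP = 112; V ≈ 6 × 112^0.621 ≈ 112.39 kt.
Cyclone Noru: ΔP = 68; V ≈ 6 × 68^0.621 ≈ 82.44 kt.
Difference ≈ 112.39 − 82.44 = 29.95 → 30 kt.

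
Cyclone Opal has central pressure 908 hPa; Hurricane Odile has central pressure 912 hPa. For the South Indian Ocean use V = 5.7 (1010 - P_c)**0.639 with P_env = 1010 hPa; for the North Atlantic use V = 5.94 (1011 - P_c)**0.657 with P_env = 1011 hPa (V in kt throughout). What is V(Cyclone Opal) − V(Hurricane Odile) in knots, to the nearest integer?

-12 kt

Cyclone Opal: ΔP = 102; V ≈ 5.7 × 102^0.639 ≈ 109.49 kt.
Hurricane Odile: ΔP = 99; V ≈ 5.94 × 99^0.657 ≈ 121.60 kt.
Difference ≈ 109.49 − 121.60 = -12.11 → -12 kt.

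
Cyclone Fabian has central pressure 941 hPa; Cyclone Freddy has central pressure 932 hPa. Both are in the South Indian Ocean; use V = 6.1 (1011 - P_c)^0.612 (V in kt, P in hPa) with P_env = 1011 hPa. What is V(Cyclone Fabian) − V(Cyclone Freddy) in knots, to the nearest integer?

Cyclone Fabian: ΔP = 70; V ≈ 6.1 × 70^0.612 ≈ 82.14 kt.
Cyclone Freddy: ΔP = 79; V ≈ 6.1 × 79^0.612 ≈ 88.45 kt.
Difference ≈ 82.14 − 88.45 = -6.31 → -6 kt.

-6 kt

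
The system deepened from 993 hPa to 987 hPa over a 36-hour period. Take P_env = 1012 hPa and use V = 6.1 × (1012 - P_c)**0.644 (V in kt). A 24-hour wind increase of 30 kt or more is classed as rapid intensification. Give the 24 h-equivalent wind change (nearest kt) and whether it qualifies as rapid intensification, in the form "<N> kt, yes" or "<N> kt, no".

5 kt, no

V₁: ΔP = 19, V ≈ 6.1 × 19^0.644 ≈ 40.63 kt.
V₂: ΔP = 25, V ≈ 6.1 × 25^0.644 ≈ 48.48 kt.
ΔV over 36 h = 7.85 kt → 24 h equivalent = 7.85 × 24/36 ≈ 5.23 kt.
5 kt < 30 kt ⇒ not rapid intensification.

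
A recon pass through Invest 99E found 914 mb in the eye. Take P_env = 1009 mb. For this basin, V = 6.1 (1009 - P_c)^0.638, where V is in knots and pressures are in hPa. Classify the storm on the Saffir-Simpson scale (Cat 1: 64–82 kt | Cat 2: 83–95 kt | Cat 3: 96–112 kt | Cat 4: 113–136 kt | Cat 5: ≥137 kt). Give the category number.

ΔP = 1009 − 914 = 95 mb.
V ≈ 6.1 × 95^0.638 = 6.1 × 18.27 ≈ 111 kt.
111 kt falls in the Category 3 band.

3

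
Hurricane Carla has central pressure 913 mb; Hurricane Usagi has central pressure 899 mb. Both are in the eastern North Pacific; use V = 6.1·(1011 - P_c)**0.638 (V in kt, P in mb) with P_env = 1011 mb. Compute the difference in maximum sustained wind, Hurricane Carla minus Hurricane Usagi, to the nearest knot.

-10 kt

Hurricane Carla: ΔP = 98; V ≈ 6.1 × 98^0.638 ≈ 113.69 kt.
Hurricane Usagi: ΔP = 112; V ≈ 6.1 × 112^0.638 ≈ 123.80 kt.
Difference ≈ 113.69 − 123.80 = -10.11 → -10 kt.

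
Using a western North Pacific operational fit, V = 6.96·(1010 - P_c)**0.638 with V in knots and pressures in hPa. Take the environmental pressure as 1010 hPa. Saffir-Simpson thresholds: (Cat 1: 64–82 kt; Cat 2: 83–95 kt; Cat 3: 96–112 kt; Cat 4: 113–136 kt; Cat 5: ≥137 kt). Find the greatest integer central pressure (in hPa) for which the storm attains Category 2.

Category 2 begins at V = 83 kt.
Required ΔP = (83/6.96)^(1/0.638) = 11.925^1.567 ≈ 48.67 hPa.
P_c ≤ 1010 − 48.67 = 961.33, so the highest integer P_c is 961 hPa.

961 hPa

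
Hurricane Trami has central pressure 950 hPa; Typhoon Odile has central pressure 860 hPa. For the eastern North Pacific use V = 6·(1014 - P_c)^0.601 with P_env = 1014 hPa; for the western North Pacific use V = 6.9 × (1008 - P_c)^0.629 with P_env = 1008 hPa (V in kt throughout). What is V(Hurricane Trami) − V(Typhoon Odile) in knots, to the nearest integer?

-87 kt

Hurricane Trami: ΔP = 64; V ≈ 6 × 64^0.601 ≈ 73.06 kt.
Typhoon Odile: ΔP = 148; V ≈ 6.9 × 148^0.629 ≈ 159.94 kt.
Difference ≈ 73.06 − 159.94 = -86.88 → -87 kt.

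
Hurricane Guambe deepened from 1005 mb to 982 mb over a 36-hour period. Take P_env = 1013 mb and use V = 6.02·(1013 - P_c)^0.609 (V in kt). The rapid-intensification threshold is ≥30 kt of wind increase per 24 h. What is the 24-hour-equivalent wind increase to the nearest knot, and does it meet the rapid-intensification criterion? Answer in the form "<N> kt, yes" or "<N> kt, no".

V₁: ΔP = 8, V ≈ 6.02 × 8^0.609 ≈ 21.36 kt.
V₂: ΔP = 31, V ≈ 6.02 × 31^0.609 ≈ 48.73 kt.
ΔV over 36 h = 27.37 kt → 24 h equivalent = 27.37 × 24/36 ≈ 18.25 kt.
18 kt < 30 kt ⇒ not rapid intensification.

18 kt, no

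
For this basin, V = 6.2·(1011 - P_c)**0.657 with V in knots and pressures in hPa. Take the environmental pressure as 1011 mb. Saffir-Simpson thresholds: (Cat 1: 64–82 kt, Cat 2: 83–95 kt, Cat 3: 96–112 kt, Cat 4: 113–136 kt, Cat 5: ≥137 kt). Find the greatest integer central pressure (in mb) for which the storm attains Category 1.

Category 1 begins at V = 64 kt.
Required ΔP = (64/6.2)^(1/0.657) = 10.323^1.522 ≈ 34.92 mb.
P_c ≤ 1011 − 34.92 = 976.08, so the highest integer P_c is 976 mb.

976 mb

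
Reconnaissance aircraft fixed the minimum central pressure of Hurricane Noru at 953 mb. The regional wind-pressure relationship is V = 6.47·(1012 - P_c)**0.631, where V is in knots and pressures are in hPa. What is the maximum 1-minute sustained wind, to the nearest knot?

85 kt

ΔP = 1012 − 953 = 59 mb.
59^0.631 ≈ 13.104.
V ≈ 6.47 × 13.104 ≈ 84.8 kt.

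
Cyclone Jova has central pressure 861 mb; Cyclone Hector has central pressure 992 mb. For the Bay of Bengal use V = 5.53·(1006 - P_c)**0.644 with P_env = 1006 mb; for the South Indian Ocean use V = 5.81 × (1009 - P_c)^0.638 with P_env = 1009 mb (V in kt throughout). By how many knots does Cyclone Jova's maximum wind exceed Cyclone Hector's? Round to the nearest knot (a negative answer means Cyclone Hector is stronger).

Cyclone Jova: ΔP = 145; V ≈ 5.53 × 145^0.644 ≈ 136.35 kt.
Cyclone Hector: ΔP = 17; V ≈ 5.81 × 17^0.638 ≈ 35.42 kt.
Difference ≈ 136.35 − 35.42 = 100.93 → 101 kt.

101 kt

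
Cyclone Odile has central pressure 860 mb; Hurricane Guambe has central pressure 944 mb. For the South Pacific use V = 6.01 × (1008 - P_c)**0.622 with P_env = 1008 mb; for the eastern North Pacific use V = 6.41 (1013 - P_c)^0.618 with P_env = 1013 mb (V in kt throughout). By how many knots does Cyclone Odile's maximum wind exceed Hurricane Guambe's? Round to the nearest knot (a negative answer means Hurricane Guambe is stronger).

Cyclone Odile: ΔP = 148; V ≈ 6.01 × 148^0.622 ≈ 134.52 kt.
Hurricane Guambe: ΔP = 69; V ≈ 6.41 × 69^0.618 ≈ 87.75 kt.
Difference ≈ 134.52 − 87.75 = 46.77 → 47 kt.

47 kt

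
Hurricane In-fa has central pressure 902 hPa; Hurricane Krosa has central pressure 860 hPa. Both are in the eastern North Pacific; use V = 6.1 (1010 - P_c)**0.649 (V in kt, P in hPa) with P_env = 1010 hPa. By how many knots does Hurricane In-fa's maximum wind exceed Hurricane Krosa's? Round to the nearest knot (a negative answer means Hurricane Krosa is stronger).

-30 kt

Hurricane In-fa: ΔP = 108; V ≈ 6.1 × 108^0.649 ≈ 127.36 kt.
Hurricane Krosa: ΔP = 150; V ≈ 6.1 × 150^0.649 ≈ 157.62 kt.
Difference ≈ 127.36 − 157.62 = -30.26 → -30 kt.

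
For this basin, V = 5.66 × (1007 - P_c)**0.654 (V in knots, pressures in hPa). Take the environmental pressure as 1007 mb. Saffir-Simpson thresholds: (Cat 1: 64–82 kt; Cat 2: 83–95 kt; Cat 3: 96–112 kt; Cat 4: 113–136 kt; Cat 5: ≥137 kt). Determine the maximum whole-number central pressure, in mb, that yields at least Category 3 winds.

931 mb

Category 3 begins at V = 96 kt.
Required ΔP = (96/5.66)^(1/0.654) = 16.961^1.529 ≈ 75.84 mb.
P_c ≤ 1007 − 75.84 = 931.16, so the highest integer P_c is 931 mb.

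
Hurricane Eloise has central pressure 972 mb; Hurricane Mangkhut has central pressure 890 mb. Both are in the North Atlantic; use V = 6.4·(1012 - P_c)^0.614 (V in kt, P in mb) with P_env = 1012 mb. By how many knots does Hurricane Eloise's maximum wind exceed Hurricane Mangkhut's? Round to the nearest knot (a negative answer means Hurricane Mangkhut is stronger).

Hurricane Eloise: ΔP = 40; V ≈ 6.4 × 40^0.614 ≈ 61.64 kt.
Hurricane Mangkhut: ΔP = 122; V ≈ 6.4 × 122^0.614 ≈ 122.24 kt.
Difference ≈ 61.64 − 122.24 = -60.60 → -61 kt.

-61 kt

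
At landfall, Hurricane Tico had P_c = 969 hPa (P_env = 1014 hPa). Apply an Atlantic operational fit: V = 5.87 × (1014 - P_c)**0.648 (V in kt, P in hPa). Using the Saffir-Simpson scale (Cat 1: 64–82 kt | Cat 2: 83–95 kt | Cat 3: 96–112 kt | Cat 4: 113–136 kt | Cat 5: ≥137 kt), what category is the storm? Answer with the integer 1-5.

ΔP = 1014 − 969 = 45 hPa.
V ≈ 5.87 × 45^0.648 = 5.87 × 11.78 ≈ 69 kt.
69 kt falls in the Category 1 band.

1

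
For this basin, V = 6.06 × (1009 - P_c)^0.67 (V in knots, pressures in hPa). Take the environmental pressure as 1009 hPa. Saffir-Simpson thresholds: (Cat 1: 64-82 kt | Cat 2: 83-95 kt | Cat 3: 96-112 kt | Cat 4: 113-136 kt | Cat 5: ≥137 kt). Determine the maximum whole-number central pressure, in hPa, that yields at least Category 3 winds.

947 hPa

Category 3 begins at V = 96 kt.
Required ΔP = (96/6.06)^(1/0.67) = 15.842^1.493 ≈ 61.77 hPa.
P_c ≤ 1009 − 61.77 = 947.23, so the highest integer P_c is 947 hPa.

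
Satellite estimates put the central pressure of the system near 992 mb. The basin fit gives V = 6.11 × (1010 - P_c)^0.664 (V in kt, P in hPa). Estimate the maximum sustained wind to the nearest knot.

42 kt

ΔP = 1010 − 992 = 18 mb.
18^0.664 ≈ 6.816.
V ≈ 6.11 × 6.816 ≈ 41.6 kt.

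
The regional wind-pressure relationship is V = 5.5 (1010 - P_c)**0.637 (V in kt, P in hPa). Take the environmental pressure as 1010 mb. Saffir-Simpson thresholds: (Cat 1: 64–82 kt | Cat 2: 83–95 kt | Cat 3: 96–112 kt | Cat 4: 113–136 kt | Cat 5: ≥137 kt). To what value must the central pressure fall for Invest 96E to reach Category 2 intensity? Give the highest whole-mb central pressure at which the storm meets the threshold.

939 mb

Category 2 begins at V = 83 kt.
Required ΔP = (83/5.5)^(1/0.637) = 15.091^1.570 ≈ 70.86 mb.
P_c ≤ 1010 − 70.86 = 939.14, so the highest integer P_c is 939 mb.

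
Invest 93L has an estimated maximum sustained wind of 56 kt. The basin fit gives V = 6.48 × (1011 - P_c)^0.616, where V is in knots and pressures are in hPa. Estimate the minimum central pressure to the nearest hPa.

ΔP = (V / 6.48)^(1/0.616) = (56/6.48)^1.623.
56/6.48 = 8.642; 8.642^1.623 ≈ 33.15 hPa.
P_c = 1011 − 33.15 = 977.85 ≈ 978 hPa.

978 hPa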